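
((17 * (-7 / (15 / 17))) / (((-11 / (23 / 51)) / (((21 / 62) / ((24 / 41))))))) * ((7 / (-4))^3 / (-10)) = 269433017 / 157132800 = 1.71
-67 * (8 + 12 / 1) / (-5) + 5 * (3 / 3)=273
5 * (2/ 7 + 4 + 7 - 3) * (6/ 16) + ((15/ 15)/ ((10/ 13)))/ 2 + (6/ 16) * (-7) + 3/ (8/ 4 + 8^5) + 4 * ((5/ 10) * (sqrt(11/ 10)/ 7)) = sqrt(110)/ 35 + 12442853/ 917560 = 13.86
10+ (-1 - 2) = 7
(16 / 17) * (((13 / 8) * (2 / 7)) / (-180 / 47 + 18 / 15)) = -6110 / 36771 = -0.17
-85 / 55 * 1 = -17 / 11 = -1.55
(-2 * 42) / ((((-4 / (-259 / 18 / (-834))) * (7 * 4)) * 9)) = 259 / 180144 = 0.00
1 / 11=0.09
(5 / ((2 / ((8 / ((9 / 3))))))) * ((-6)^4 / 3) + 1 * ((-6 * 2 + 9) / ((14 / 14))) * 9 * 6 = 2718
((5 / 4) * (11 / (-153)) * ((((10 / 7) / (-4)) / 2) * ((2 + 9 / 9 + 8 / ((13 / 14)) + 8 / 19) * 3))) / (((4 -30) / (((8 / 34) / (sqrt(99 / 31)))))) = -24775 * sqrt(341) / 155900472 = -0.00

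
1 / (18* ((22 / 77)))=7 / 36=0.19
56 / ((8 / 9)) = 63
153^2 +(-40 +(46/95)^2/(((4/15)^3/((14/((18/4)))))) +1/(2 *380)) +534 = 345714789/14440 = 23941.47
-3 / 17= -0.18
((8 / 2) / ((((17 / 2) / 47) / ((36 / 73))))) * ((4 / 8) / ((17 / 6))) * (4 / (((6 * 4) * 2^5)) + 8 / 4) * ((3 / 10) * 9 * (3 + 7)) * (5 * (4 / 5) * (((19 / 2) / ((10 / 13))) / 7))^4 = 467610904014111 / 1809067750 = 258481.70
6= 6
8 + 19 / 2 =35 / 2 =17.50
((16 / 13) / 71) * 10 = 160 / 923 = 0.17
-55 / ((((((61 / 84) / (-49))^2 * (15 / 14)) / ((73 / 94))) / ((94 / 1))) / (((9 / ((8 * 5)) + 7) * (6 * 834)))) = -616834336265.64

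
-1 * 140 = -140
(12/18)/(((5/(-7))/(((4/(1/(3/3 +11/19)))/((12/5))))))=-140/57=-2.46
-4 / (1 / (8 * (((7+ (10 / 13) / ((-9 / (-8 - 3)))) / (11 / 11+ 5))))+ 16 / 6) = -44592 / 30781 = -1.45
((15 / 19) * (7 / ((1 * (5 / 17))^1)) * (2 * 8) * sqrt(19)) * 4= 22848 * sqrt(19) / 19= 5241.69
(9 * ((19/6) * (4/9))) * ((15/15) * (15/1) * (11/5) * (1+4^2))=7106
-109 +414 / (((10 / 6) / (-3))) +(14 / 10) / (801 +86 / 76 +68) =-141220349 / 165325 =-854.20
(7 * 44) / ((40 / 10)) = 77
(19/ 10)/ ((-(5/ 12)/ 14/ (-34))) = 54264/ 25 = 2170.56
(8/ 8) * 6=6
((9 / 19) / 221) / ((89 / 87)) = 783 / 373711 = 0.00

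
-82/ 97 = -0.85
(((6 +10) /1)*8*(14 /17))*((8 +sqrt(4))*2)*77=2759680 /17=162334.12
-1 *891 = -891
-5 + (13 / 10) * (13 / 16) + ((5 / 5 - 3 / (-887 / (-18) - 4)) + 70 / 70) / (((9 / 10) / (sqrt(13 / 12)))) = -631 / 160 + 1576 * sqrt(39) / 4401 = -1.71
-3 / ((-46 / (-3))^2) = -27 / 2116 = -0.01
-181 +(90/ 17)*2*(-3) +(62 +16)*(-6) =-11573/ 17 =-680.76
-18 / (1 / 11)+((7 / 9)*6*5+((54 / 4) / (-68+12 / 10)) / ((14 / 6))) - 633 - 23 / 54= -102034241 / 126252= -808.18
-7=-7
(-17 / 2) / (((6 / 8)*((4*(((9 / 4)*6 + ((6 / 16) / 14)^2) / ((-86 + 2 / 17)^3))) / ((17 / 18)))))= 9759658496000 / 77733027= 125553.56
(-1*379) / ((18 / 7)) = -2653 / 18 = -147.39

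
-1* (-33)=33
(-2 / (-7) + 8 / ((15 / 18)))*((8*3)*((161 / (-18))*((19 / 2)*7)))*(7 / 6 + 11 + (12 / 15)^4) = -49915862654 / 28125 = -1774786.23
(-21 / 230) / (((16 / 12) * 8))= -63 / 7360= -0.01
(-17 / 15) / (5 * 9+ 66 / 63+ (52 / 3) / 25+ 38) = -35 / 2617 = -0.01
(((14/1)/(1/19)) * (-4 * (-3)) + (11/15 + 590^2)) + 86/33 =57963731/165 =351295.34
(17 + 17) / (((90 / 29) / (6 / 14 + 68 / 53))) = 62611 / 3339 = 18.75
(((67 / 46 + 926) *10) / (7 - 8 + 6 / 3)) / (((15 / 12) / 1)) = 170652 / 23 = 7419.65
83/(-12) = -83/12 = -6.92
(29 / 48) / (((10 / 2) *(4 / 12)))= 29 / 80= 0.36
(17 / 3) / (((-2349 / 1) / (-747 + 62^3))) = -4038877 / 7047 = -573.13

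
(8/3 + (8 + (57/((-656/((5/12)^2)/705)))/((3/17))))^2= 2439072433009/991494144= 2460.00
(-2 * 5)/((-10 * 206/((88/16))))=11/412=0.03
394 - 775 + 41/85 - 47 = -36339/85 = -427.52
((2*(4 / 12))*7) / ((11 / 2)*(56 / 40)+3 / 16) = 1120 / 1893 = 0.59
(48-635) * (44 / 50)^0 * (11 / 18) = -6457 / 18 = -358.72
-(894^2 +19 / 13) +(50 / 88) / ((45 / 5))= -4114474127 / 5148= -799237.40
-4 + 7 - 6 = -3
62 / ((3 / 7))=144.67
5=5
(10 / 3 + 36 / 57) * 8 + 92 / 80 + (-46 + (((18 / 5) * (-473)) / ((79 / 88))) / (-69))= 29742959 / 2071380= 14.36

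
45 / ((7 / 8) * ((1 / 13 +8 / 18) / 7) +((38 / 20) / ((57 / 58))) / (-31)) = 6528600 / 407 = 16040.79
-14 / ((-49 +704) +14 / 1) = -14 / 669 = -0.02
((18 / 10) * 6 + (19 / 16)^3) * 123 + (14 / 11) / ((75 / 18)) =1728659499 / 1126400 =1534.68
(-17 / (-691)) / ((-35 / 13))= -221 / 24185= -0.01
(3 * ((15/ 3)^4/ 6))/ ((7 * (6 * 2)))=625/ 168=3.72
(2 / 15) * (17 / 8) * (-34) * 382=-55199 / 15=-3679.93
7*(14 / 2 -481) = -3318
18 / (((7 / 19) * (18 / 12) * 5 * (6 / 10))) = 76 / 7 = 10.86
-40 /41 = -0.98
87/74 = 1.18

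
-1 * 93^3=-804357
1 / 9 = 0.11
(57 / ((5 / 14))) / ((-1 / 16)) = -12768 / 5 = -2553.60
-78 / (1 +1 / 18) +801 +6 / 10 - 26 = 66662 / 95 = 701.71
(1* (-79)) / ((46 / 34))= -1343 / 23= -58.39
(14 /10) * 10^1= 14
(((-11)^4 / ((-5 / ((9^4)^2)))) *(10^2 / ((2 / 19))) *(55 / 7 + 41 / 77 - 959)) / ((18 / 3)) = 132804797296381155 / 7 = 18972113899483022.14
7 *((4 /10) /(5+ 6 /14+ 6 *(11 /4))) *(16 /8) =392 /1535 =0.26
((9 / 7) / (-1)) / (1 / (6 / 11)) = -54 / 77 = -0.70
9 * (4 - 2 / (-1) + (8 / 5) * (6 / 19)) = 5562 / 95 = 58.55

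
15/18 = 5/6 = 0.83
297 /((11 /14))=378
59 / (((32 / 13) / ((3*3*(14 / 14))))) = 6903 / 32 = 215.72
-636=-636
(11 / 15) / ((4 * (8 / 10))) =11 / 48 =0.23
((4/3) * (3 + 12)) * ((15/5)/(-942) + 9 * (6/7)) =169490/1099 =154.22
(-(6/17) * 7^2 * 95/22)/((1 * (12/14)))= -32585/374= -87.13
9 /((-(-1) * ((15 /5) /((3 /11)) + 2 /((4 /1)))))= 18 /23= 0.78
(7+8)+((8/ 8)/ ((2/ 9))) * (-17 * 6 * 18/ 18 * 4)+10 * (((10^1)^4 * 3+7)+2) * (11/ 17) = 3270033/ 17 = 192354.88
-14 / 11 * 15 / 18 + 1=-2 / 33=-0.06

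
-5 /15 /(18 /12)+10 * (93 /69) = 2744 /207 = 13.26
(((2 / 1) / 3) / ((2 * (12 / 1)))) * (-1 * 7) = -7 / 36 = -0.19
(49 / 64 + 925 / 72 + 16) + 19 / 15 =30.88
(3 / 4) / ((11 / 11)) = 3 / 4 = 0.75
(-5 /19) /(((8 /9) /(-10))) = 225 /76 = 2.96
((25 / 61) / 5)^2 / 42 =25 / 156282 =0.00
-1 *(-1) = 1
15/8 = 1.88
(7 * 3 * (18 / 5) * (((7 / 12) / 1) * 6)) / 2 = 1323 / 10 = 132.30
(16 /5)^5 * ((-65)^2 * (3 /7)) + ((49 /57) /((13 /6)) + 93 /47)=6171693953363 /10157875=607577.27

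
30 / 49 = 0.61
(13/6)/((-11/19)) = -247/66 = -3.74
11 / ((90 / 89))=979 / 90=10.88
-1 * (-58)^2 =-3364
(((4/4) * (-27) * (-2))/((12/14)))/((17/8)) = 504/17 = 29.65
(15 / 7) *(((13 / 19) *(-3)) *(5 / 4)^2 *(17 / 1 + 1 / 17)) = -2120625 / 18088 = -117.24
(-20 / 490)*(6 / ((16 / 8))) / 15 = -0.01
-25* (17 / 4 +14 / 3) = -2675 / 12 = -222.92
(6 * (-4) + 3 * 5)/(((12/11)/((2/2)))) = -33/4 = -8.25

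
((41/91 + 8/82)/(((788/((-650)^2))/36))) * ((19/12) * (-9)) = -8523815625/56539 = -150759.93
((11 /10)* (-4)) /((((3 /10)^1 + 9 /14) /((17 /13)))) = -6.10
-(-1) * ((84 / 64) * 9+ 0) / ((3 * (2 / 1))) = 63 / 32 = 1.97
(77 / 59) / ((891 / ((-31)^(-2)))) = 7 / 4592619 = 0.00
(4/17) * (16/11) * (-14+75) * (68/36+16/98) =3533120/82467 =42.84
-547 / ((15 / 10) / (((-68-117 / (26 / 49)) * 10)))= 3156190 / 3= 1052063.33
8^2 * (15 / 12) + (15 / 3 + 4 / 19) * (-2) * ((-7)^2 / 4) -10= -2191 / 38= -57.66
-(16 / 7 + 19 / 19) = -23 / 7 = -3.29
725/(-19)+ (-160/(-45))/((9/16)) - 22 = -53.84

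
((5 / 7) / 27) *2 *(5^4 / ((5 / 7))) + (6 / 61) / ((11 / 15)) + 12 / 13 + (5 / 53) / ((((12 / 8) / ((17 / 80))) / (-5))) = 4722090361 / 99860904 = 47.29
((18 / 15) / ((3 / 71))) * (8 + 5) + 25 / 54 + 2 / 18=99839 / 270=369.77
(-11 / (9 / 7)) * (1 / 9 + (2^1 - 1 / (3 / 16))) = 2233 / 81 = 27.57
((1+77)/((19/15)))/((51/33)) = 12870/323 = 39.85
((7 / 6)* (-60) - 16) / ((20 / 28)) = -602 / 5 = -120.40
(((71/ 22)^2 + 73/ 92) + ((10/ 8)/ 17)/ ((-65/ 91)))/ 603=2101711/ 114114132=0.02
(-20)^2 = 400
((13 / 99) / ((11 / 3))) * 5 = 65 / 363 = 0.18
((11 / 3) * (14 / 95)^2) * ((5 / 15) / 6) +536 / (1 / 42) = 5485612678 / 243675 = 22512.00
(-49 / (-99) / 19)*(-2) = -98 / 1881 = -0.05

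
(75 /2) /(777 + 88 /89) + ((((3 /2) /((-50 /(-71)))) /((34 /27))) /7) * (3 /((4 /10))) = 4243557 /2280880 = 1.86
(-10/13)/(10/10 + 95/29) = -145/806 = -0.18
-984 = -984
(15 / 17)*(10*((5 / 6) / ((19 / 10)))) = 3.87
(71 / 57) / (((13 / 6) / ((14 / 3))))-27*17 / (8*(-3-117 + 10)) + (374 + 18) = 257704919 / 652080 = 395.20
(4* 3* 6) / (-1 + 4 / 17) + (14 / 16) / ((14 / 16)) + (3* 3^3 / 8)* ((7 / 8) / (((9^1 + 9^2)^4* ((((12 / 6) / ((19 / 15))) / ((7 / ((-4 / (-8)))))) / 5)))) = -188334707897 / 2021760000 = -93.15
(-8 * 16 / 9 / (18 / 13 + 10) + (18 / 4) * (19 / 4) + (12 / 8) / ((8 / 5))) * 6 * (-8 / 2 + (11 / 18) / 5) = -7833305 / 15984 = -490.07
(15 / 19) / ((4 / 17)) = 255 / 76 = 3.36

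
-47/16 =-2.94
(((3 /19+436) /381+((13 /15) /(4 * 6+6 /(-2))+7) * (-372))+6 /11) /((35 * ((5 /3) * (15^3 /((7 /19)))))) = -7295463691 /1489311140625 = -0.00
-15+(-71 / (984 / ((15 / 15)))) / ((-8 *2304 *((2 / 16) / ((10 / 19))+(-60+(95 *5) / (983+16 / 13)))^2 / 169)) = -17390483520837675505 / 1159365582606812352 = -15.00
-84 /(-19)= 4.42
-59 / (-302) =59 / 302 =0.20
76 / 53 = 1.43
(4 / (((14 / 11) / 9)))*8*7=1584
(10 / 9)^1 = 10 / 9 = 1.11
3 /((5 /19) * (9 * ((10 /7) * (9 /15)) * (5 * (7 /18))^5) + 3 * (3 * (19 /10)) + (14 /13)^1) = 129645360 /3224033537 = 0.04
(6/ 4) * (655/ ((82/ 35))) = 68775/ 164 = 419.36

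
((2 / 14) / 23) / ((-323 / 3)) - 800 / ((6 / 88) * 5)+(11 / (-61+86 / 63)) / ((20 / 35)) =-323677915663 / 137911956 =-2346.99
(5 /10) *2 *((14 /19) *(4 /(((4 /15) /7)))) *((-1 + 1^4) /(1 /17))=0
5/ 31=0.16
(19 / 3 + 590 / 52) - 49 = -2443 / 78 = -31.32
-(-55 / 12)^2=-3025 / 144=-21.01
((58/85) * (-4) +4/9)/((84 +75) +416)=-76/19125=-0.00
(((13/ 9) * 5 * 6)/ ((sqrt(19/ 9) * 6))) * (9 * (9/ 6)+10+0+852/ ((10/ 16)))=180271 * sqrt(19)/ 114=6892.83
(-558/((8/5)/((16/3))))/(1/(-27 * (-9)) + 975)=-225990/118463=-1.91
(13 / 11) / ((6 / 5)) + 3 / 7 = 1.41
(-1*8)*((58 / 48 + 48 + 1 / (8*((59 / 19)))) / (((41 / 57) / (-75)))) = 99373800 / 2419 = 41080.53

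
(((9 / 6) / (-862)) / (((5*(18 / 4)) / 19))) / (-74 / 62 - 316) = 589 / 127140690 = 0.00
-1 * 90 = -90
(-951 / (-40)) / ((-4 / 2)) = -951 / 80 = -11.89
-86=-86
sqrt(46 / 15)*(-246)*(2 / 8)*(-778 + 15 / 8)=254569*sqrt(690) / 80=83587.26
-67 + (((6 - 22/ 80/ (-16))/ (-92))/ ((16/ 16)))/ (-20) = -78895349/ 1177600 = -67.00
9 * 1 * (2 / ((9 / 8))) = 16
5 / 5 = 1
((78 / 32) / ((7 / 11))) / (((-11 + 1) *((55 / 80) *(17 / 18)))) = -0.59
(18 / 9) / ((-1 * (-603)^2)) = -0.00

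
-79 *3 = -237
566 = 566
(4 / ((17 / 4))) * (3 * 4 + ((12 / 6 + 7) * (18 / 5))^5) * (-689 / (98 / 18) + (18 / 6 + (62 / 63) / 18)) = -291681682098123328 / 70284375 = -4150021709.63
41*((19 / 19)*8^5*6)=8060928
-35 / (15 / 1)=-2.33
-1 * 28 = -28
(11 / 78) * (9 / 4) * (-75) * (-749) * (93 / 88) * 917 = 14371980525 / 832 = 17274015.05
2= 2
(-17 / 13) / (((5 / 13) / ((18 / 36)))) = -17 / 10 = -1.70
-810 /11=-73.64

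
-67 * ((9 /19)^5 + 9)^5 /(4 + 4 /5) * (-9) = 699640364221032673860398457634314000000 /93076495688256089536609610280499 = 7516831.82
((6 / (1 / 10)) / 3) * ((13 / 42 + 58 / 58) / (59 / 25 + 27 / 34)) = 467500 / 56301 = 8.30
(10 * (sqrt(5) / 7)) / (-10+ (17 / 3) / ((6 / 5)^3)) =-1296 * sqrt(5) / 6097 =-0.48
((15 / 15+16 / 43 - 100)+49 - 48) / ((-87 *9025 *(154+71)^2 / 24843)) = 34763638 / 569742609375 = 0.00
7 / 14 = 1 / 2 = 0.50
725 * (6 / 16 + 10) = 60175 / 8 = 7521.88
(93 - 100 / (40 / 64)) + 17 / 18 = -1189 / 18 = -66.06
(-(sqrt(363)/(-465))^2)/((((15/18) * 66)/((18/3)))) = -22/120125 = -0.00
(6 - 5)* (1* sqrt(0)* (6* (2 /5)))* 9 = 0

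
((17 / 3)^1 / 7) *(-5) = -85 / 21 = -4.05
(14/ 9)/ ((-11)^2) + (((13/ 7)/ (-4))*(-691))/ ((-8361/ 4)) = -331967/ 2360589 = -0.14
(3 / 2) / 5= 0.30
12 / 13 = 0.92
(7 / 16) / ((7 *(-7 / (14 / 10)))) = -1 / 80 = -0.01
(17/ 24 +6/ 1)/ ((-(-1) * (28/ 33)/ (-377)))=-95381/ 32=-2980.66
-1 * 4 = -4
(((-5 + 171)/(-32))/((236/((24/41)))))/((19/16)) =-498/45961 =-0.01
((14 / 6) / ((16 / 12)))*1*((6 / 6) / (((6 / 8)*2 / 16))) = 56 / 3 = 18.67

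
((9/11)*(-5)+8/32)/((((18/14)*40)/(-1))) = 1183/15840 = 0.07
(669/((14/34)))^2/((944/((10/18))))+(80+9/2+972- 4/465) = 56138274061/21509040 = 2609.99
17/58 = 0.29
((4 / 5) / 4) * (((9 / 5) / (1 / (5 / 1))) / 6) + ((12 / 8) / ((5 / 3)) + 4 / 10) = 8 / 5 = 1.60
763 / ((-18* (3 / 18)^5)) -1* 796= -330412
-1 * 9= -9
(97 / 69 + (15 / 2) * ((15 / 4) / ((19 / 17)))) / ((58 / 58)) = 278669 / 10488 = 26.57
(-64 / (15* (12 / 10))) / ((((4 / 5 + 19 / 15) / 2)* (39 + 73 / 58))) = -3712 / 43431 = -0.09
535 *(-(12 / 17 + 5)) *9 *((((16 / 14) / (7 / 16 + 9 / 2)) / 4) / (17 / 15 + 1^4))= -7005825 / 9401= -745.22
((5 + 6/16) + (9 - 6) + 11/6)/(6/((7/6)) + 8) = 1715/2208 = 0.78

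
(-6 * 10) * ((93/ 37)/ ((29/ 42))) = -234360/ 1073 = -218.42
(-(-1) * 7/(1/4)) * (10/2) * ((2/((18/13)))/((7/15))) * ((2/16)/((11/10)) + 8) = 3515.91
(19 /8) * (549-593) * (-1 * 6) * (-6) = -3762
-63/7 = -9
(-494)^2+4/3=732112/3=244037.33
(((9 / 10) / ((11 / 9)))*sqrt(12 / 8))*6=243*sqrt(6) / 110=5.41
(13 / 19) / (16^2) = 13 / 4864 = 0.00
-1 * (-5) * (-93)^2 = 43245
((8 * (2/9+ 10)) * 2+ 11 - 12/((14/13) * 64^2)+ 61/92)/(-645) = -519962231/1914071040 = -0.27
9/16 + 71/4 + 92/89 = 27549/1424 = 19.35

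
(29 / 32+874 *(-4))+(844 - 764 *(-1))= -60387 / 32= -1887.09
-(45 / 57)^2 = -225 / 361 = -0.62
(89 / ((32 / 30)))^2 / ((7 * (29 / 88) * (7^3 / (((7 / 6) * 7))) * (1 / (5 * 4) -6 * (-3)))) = 3.98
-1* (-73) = 73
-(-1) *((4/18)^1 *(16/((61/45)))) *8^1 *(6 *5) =38400/61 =629.51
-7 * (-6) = 42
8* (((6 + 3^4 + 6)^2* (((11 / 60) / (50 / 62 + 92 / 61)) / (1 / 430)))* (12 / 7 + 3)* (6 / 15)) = 226923766872 / 51065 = 4443821.93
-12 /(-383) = 12 /383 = 0.03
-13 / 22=-0.59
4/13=0.31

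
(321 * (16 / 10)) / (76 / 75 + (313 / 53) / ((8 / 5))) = 16332480 / 149599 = 109.18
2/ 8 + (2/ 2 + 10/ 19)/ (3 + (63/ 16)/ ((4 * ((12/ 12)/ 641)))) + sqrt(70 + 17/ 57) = 8.64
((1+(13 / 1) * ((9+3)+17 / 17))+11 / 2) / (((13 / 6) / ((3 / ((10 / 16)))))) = 1944 / 5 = 388.80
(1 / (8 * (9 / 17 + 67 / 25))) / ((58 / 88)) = 425 / 7192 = 0.06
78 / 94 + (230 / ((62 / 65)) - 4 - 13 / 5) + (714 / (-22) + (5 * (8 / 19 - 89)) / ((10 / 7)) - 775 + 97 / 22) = -1336375019 / 1522565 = -877.71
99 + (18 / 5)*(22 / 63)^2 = 219263 / 2205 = 99.44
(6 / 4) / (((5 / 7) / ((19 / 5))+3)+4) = 399 / 1912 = 0.21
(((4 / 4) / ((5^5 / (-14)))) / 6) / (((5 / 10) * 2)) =-7 / 9375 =-0.00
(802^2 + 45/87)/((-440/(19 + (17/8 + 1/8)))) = -31063.85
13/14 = 0.93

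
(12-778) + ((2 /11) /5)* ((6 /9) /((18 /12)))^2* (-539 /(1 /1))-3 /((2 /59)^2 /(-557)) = 2354536963 /1620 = 1453417.88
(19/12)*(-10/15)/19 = -1/18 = -0.06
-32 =-32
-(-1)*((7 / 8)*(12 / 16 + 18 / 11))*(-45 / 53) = -33075 / 18656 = -1.77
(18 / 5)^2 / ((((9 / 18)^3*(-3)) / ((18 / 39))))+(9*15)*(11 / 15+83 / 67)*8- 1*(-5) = 46140347 / 21775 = 2118.96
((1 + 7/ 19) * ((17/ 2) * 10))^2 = 4884100/ 361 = 13529.36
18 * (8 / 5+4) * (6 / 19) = 3024 / 95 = 31.83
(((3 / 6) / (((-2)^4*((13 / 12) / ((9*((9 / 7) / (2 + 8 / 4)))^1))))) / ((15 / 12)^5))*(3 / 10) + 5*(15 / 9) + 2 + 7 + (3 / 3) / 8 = 596045561 / 34125000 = 17.47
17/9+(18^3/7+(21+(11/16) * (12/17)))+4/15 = 18352307/21420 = 856.78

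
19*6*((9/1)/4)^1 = 513/2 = 256.50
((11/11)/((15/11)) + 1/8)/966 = 103/115920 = 0.00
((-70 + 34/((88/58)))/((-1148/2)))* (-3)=-3141/12628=-0.25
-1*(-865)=865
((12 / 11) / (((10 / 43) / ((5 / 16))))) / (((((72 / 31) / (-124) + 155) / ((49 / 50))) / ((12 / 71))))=18223443 / 11631979700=0.00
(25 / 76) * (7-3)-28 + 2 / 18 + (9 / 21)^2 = -221117 / 8379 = -26.39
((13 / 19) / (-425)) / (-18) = 13 / 145350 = 0.00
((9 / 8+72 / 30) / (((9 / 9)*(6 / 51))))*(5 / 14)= 2397 / 224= 10.70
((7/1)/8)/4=7/32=0.22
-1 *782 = -782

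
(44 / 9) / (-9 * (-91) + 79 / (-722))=2888 / 483741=0.01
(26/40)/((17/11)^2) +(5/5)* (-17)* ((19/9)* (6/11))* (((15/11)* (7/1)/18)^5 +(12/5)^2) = -16915753816285453/149293697216400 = -113.31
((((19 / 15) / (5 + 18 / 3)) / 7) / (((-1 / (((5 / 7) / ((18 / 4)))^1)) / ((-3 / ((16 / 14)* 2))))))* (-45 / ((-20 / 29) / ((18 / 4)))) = 4959 / 4928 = 1.01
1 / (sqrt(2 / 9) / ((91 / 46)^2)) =24843 *sqrt(2) / 4232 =8.30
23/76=0.30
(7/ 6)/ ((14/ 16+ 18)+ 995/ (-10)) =-28/ 1935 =-0.01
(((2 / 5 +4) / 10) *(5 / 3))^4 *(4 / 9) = 0.13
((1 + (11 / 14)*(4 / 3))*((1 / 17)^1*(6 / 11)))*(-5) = -430 / 1309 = -0.33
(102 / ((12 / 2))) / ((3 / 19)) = 323 / 3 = 107.67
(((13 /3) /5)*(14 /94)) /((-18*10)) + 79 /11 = 10024099 /1395900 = 7.18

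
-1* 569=-569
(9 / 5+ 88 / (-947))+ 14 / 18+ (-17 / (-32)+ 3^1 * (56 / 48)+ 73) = 108434519 / 1363680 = 79.52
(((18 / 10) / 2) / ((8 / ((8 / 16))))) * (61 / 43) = 549 / 6880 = 0.08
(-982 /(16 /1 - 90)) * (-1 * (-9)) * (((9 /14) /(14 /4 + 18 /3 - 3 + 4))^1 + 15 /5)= 662850 /1813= 365.61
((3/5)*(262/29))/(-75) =-262/3625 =-0.07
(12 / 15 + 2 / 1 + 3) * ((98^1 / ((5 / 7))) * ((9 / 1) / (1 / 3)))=537138 / 25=21485.52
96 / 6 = 16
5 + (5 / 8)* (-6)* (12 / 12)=5 / 4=1.25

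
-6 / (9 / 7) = -14 / 3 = -4.67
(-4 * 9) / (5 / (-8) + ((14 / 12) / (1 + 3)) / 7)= 432 / 7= 61.71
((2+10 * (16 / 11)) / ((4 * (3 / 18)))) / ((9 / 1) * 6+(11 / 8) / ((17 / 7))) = 37128 / 81631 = 0.45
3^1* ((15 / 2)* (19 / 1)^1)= 855 / 2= 427.50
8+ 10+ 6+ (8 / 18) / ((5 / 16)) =1144 / 45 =25.42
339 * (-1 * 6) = -2034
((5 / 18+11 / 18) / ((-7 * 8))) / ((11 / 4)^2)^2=-256 / 922383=-0.00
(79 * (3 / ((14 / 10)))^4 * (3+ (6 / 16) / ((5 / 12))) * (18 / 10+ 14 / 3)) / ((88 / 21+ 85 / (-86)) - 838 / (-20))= 130114866375 / 139694296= 931.43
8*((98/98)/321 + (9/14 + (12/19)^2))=6780476/811167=8.36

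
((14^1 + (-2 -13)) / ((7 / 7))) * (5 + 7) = -12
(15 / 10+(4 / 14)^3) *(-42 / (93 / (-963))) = 1006335 / 1519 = 662.50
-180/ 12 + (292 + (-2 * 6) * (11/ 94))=12953/ 47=275.60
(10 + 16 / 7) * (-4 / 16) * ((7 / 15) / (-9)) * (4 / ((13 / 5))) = 86 / 351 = 0.25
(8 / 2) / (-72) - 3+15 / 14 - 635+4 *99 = -15182 / 63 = -240.98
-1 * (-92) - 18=74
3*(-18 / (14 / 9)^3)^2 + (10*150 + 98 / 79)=233449050509 / 148708336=1569.85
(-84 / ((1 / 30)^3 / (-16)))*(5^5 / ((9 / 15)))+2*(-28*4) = 188999999776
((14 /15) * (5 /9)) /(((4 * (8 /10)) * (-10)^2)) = 7 /4320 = 0.00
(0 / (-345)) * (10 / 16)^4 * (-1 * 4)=0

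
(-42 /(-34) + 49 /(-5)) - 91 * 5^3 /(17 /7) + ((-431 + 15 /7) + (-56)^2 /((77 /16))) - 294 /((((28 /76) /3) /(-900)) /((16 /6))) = 37575698409 /6545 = 5741130.39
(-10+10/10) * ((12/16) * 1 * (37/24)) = -10.41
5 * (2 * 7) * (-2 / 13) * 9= -1260 / 13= -96.92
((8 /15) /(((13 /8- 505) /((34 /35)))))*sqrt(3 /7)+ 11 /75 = 0.15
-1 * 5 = -5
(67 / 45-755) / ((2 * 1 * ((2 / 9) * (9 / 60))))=-33908 / 3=-11302.67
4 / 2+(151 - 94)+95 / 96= 5759 / 96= 59.99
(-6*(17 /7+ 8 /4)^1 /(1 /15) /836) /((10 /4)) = -279 /1463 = -0.19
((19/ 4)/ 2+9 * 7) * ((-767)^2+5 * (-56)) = 307528707/ 8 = 38441088.38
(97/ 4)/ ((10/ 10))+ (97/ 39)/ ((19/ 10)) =75757/ 2964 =25.56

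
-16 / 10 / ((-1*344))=0.00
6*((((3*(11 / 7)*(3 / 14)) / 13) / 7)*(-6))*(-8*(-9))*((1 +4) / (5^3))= -128304 / 111475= -1.15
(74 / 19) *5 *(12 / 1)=4440 / 19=233.68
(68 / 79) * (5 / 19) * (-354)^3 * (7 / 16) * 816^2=-4393868730693120 / 1501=-2927294290934.79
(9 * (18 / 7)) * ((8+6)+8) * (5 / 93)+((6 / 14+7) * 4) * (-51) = -322908 / 217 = -1488.06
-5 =-5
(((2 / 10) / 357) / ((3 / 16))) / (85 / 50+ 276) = 32 / 2974167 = 0.00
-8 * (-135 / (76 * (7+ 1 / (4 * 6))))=6480 / 3211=2.02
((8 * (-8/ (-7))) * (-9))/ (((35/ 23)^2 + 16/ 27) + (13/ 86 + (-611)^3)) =0.00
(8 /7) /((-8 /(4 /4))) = -1 /7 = -0.14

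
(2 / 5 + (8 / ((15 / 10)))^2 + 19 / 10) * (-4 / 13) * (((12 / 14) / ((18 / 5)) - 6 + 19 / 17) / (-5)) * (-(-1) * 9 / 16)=-2293843 / 464100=-4.94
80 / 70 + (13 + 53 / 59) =6212 / 413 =15.04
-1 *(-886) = 886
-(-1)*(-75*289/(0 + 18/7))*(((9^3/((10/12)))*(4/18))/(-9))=182070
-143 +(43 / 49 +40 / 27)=-186068 / 1323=-140.64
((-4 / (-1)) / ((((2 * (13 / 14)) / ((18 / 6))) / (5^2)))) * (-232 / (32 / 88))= -1339800 / 13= -103061.54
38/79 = 0.48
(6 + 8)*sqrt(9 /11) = 42*sqrt(11) /11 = 12.66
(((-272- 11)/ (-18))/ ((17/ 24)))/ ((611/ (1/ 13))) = 1132/ 405093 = 0.00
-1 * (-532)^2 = -283024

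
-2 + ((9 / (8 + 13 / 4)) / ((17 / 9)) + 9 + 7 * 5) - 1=3521 / 85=41.42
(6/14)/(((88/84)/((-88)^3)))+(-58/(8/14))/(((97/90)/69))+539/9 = -248998984/873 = -285222.20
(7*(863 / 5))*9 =54369 / 5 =10873.80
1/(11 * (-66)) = -1/726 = -0.00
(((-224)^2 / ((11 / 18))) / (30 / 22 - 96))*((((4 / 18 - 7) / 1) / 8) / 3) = 245.02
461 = 461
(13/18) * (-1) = -13/18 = -0.72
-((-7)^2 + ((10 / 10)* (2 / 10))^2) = -1226 / 25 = -49.04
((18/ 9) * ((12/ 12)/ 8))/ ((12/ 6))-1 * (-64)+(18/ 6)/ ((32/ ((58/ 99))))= 33887/ 528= 64.18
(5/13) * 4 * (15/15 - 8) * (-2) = 280/13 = 21.54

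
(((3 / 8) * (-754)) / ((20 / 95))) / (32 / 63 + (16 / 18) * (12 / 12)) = -1353807 / 1408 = -961.51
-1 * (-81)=81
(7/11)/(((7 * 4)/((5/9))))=5/396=0.01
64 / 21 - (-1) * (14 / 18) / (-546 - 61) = 116495 / 38241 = 3.05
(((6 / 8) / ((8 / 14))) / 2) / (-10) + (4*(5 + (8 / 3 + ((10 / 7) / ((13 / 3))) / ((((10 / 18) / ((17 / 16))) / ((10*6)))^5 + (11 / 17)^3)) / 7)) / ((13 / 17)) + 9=1666941942838899235529 / 43878193274266653120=37.99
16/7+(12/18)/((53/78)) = 1212/371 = 3.27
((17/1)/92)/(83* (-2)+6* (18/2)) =-17/10304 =-0.00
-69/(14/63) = -621/2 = -310.50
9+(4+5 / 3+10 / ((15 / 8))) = 20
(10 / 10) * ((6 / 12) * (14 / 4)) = 7 / 4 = 1.75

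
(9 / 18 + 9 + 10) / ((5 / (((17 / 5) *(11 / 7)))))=7293 / 350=20.84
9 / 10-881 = -8801 / 10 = -880.10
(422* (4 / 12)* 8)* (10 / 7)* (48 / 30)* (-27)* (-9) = 4375296 / 7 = 625042.29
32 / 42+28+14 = 898 / 21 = 42.76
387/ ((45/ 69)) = 2967/ 5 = 593.40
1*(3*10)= 30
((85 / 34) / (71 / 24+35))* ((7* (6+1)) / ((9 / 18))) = 5880 / 911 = 6.45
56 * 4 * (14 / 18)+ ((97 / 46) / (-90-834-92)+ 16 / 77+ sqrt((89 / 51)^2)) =97000313227 / 550596816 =176.17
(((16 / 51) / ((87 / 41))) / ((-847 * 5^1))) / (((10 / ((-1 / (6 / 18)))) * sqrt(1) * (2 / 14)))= 328 / 4473975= 0.00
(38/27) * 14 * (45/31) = 2660/93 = 28.60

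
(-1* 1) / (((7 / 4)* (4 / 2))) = -2 / 7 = -0.29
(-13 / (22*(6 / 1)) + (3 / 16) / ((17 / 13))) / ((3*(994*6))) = 403 / 160598592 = 0.00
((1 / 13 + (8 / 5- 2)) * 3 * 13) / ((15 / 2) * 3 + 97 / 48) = -3024 / 5885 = -0.51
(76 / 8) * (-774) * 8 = -58824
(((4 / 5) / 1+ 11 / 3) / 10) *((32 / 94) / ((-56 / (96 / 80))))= -134 / 41125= -0.00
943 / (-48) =-943 / 48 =-19.65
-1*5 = -5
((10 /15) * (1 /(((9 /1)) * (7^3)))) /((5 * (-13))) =-2 /601965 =-0.00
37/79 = 0.47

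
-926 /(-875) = 926 /875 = 1.06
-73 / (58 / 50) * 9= -16425 / 29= -566.38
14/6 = 7/3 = 2.33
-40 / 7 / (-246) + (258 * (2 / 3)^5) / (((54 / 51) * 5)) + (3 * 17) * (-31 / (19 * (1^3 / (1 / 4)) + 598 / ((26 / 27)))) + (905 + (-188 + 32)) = 787905044 / 1046115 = 753.17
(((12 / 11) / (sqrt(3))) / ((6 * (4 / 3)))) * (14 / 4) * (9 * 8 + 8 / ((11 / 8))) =1498 * sqrt(3) / 121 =21.44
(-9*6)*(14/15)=-252/5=-50.40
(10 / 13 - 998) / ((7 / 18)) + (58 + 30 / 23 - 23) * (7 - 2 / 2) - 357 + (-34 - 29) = -827178 / 299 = -2766.48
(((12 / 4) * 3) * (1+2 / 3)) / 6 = 5 / 2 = 2.50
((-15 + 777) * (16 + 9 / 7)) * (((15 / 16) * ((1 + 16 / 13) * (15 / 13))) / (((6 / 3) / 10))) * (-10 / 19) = -7520225625 / 89908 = -83643.56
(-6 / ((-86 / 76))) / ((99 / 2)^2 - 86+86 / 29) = 26448 / 11807671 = 0.00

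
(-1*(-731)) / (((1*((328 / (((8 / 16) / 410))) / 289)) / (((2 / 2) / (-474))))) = -211259 / 127487040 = -0.00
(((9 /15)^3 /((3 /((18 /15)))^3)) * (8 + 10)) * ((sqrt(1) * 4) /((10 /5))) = 7776 /15625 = 0.50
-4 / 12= -1 / 3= -0.33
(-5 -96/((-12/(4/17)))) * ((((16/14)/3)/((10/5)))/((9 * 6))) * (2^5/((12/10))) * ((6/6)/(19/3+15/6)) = -0.03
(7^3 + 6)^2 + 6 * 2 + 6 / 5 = 609071 / 5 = 121814.20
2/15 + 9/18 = 0.63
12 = 12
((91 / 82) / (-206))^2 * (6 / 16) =24843 / 2282717312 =0.00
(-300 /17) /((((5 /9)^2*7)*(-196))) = 243 /5831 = 0.04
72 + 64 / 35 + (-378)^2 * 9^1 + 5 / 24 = 1080265231 / 840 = 1286030.04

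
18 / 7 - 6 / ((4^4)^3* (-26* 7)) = 3925868547 / 1526726656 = 2.57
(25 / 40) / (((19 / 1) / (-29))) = -145 / 152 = -0.95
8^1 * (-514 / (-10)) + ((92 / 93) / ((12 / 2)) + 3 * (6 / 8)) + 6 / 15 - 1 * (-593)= 5619143 / 5580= 1007.01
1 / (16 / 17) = 17 / 16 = 1.06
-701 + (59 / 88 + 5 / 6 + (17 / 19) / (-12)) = -3509047 / 5016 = -699.57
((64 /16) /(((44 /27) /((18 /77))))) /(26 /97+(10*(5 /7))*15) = 23571 /4412386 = 0.01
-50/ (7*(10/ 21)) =-15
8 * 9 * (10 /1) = 720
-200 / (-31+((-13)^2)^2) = -20 / 2853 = -0.01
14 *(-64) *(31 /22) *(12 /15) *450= -4999680 /11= -454516.36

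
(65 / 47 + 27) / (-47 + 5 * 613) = 0.01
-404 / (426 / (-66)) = 62.59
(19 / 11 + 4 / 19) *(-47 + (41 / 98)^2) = -90.74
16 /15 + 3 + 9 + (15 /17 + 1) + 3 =17.95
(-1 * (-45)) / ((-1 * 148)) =-45 / 148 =-0.30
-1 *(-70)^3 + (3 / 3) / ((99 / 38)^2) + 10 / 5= 3361764046 / 9801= 343002.15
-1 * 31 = -31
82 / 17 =4.82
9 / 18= 1 / 2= 0.50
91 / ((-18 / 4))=-182 / 9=-20.22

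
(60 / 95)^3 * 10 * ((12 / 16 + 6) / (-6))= -19440 / 6859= -2.83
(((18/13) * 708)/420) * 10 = 2124/91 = 23.34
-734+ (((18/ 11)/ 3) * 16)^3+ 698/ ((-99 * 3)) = -2574344/ 35937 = -71.63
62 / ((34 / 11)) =341 / 17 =20.06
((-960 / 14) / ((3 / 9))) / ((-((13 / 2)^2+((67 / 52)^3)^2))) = 28469677916160 / 6480366483311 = 4.39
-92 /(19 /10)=-920 /19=-48.42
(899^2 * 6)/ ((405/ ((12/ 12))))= 1616402/ 135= 11973.35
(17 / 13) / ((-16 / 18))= -153 / 104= -1.47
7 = 7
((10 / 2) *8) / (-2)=-20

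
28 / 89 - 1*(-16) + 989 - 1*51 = 954.31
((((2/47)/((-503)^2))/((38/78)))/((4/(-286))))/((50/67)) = -373659/11296851850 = -0.00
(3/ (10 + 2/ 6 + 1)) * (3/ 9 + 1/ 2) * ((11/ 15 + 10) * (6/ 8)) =483/ 272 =1.78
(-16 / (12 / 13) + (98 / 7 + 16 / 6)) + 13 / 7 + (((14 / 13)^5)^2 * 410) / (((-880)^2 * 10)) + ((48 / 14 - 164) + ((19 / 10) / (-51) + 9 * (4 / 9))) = -46276307535027940831 / 297753663620062650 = -155.42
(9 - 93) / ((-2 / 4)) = 168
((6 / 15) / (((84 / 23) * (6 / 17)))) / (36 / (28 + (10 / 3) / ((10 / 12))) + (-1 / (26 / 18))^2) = 132158 / 683235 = 0.19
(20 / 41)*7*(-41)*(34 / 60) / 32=-119 / 48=-2.48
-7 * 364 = -2548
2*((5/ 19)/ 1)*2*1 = 20/ 19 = 1.05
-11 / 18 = -0.61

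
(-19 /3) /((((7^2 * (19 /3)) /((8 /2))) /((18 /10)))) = -36 /245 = -0.15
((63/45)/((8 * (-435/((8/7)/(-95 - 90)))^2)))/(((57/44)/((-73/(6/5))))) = -0.00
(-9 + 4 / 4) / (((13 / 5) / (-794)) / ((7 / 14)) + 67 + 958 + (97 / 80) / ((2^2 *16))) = -16261120 / 2083481197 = -0.01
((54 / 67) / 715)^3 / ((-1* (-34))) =78732 / 1868923198624625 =0.00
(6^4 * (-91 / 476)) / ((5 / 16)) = -792.85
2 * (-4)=-8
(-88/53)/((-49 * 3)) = 88/7791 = 0.01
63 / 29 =2.17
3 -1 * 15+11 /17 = -193 /17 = -11.35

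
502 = 502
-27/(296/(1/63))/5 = -3/10360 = -0.00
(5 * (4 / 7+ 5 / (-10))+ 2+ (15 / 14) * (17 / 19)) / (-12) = -21 / 76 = -0.28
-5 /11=-0.45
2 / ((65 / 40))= 16 / 13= 1.23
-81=-81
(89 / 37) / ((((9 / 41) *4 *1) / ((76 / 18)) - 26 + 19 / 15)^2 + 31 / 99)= 14852433475 / 3715922569418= 0.00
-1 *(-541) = 541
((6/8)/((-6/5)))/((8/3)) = -15/64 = -0.23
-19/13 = -1.46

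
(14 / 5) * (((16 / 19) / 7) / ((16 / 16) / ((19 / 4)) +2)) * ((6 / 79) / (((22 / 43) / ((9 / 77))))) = 6192 / 2341955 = 0.00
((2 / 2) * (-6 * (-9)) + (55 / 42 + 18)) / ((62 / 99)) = 101607 / 868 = 117.06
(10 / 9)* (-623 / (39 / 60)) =-124600 / 117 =-1064.96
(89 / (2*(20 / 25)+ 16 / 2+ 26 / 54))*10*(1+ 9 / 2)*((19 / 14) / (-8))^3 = -4532598675 / 1912107008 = -2.37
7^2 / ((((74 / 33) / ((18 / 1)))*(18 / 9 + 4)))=4851 / 74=65.55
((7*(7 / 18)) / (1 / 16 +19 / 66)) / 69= 4312 / 38295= 0.11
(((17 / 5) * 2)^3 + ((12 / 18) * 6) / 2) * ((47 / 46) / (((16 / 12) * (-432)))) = -0.56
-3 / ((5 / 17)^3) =-14739 / 125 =-117.91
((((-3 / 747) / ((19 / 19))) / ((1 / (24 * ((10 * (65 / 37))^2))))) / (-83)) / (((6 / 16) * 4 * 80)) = 84500 / 28293123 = 0.00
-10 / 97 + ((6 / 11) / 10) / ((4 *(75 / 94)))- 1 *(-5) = 1310809 / 266750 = 4.91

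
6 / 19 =0.32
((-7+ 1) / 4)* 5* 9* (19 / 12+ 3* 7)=-12195 / 8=-1524.38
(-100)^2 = 10000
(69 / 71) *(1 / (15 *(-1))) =-0.06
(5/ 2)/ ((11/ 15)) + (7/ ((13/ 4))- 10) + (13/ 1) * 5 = 17321/ 286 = 60.56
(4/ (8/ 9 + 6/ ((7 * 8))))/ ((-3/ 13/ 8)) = -34944/ 251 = -139.22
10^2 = 100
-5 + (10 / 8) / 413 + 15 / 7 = -4715 / 1652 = -2.85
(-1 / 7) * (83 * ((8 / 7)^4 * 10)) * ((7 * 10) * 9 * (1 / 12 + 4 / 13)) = -1555353600 / 31213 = -49830.31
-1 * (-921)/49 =921/49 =18.80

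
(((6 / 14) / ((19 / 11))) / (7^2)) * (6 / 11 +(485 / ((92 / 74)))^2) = 10626797913 / 13789972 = 770.62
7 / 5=1.40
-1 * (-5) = 5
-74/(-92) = 37/46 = 0.80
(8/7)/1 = 8/7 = 1.14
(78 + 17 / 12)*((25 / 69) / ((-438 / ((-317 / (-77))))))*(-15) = 37762625 / 9308376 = 4.06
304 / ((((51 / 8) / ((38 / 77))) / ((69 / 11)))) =2125568 / 14399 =147.62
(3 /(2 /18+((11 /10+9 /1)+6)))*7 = 1890 /1459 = 1.30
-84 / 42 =-2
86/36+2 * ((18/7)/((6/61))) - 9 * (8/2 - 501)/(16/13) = 3718499/1008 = 3688.99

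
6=6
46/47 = 0.98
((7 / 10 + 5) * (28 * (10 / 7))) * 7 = 1596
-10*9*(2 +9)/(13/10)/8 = -2475/26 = -95.19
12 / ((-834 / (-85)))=170 / 139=1.22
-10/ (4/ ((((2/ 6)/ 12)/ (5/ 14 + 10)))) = -7/ 1044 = -0.01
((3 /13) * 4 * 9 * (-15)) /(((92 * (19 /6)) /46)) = -4860 /247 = -19.68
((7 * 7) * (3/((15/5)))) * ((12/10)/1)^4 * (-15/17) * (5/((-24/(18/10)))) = 71442/2125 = 33.62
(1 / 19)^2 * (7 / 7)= 1 / 361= 0.00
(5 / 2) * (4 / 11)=10 / 11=0.91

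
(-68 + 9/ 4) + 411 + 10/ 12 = 4153/ 12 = 346.08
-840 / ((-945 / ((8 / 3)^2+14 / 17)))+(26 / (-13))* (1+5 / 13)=76684 / 17901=4.28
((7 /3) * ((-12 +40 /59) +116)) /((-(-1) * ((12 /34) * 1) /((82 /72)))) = 3766588 /4779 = 788.15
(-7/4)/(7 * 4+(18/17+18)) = -119/3200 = -0.04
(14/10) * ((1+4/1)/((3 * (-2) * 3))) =-0.39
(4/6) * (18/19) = 12/19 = 0.63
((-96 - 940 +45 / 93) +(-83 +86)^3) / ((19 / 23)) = -719072 / 589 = -1220.84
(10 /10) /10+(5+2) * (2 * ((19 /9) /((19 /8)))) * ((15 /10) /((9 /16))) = 8987 /270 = 33.29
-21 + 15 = -6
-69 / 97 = -0.71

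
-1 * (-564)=564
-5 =-5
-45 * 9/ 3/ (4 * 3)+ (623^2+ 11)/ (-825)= -105979/ 220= -481.72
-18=-18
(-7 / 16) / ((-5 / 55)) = 77 / 16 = 4.81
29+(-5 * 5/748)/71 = 1540107/53108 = 29.00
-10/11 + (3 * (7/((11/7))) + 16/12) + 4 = 17.79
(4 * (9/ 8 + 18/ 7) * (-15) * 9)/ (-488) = 4.09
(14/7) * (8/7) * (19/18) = 152/63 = 2.41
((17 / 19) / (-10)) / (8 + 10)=-17 / 3420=-0.00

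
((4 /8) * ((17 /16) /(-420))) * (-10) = 17 /1344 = 0.01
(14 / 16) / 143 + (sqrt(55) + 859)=sqrt(55) + 982703 / 1144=866.42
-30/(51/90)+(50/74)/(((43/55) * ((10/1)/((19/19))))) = -2859125/54094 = -52.85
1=1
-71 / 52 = -1.37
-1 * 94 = -94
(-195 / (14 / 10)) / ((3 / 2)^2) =-1300 / 21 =-61.90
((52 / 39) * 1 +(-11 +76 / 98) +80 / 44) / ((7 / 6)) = -22874 / 3773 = -6.06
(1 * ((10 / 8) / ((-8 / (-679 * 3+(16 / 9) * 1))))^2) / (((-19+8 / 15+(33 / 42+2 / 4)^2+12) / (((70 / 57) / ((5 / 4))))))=-14385097965875 / 696957696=-20639.84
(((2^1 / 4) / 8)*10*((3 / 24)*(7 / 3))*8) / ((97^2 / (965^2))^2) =14284.96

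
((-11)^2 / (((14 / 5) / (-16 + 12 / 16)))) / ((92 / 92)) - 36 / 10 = -185533 / 280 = -662.62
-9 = -9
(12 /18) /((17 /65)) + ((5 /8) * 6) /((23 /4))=3755 /1173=3.20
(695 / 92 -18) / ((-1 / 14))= 6727 / 46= 146.24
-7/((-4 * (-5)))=-7/20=-0.35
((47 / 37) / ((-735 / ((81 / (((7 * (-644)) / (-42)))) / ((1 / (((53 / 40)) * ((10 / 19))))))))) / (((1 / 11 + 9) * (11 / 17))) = -3430107 / 22183868000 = -0.00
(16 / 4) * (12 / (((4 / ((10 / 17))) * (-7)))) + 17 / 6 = 1303 / 714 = 1.82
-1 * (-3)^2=-9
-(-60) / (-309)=-20 / 103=-0.19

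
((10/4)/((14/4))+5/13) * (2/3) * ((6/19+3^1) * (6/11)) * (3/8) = 1350/2717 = 0.50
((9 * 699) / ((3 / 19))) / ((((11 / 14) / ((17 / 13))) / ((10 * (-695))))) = -65904306300 / 143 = -460869274.83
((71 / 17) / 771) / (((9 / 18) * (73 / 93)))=0.01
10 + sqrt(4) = 12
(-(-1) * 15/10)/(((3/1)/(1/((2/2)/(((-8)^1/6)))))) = -0.67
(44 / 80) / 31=11 / 620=0.02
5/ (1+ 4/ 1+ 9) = 5/ 14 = 0.36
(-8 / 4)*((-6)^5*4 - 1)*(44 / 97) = 2737240 / 97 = 28218.97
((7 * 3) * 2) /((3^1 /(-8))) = -112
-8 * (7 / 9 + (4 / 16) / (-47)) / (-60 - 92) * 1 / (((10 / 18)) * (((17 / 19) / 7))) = 9149 / 15980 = 0.57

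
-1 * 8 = -8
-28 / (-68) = 7 / 17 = 0.41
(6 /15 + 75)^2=142129 /25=5685.16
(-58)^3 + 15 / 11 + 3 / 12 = -8584857 / 44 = -195110.39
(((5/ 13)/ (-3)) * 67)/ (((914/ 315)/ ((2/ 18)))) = -11725/ 35646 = -0.33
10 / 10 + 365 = 366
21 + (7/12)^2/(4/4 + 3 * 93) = 120967/5760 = 21.00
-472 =-472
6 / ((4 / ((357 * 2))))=1071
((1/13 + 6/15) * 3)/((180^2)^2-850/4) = 186/136468772375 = 0.00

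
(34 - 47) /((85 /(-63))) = 819 /85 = 9.64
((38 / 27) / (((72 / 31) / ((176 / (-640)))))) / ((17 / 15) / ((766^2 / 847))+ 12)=-950398031 / 68448550392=-0.01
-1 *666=-666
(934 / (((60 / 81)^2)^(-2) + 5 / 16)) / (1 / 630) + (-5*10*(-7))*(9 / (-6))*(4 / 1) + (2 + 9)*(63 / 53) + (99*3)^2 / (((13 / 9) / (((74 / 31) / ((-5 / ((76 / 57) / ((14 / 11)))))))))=129290.28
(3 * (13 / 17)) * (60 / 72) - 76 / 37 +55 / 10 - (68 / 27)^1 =48218 / 16983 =2.84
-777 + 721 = -56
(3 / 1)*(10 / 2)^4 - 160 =1715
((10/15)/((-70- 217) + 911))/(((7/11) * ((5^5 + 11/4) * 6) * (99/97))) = 0.00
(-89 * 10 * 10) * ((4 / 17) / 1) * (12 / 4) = -106800 / 17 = -6282.35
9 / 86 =0.10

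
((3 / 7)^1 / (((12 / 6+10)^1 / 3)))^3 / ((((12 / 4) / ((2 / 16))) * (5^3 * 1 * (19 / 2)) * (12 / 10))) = 3 / 83417600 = 0.00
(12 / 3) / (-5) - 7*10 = -354 / 5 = -70.80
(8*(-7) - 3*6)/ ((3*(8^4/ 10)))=-185/ 3072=-0.06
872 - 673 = 199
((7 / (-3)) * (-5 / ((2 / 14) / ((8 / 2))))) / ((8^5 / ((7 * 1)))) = 1715 / 24576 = 0.07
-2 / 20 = -1 / 10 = -0.10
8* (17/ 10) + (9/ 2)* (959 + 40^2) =115291/ 10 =11529.10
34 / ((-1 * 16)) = -17 / 8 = -2.12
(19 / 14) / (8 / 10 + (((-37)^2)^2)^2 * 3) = 5 / 38822141332814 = 0.00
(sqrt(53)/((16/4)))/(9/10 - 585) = -5 * sqrt(53)/11682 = -0.00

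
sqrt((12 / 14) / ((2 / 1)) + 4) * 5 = 5 * sqrt(217) / 7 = 10.52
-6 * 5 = -30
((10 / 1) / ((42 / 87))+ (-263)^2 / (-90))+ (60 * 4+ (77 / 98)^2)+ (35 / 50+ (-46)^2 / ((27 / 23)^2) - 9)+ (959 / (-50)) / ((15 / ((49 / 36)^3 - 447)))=2723321499553 / 1714608000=1588.31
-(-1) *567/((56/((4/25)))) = 81/50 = 1.62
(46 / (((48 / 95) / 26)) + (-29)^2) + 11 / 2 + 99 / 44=19295 / 6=3215.83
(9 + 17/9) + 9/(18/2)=107/9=11.89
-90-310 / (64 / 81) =-15435 / 32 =-482.34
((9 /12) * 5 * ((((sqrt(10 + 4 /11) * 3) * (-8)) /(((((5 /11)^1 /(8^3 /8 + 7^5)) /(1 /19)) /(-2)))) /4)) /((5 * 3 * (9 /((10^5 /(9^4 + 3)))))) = 84355000 * sqrt(1254) /93537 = 31935.68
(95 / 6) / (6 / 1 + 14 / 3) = 95 / 64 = 1.48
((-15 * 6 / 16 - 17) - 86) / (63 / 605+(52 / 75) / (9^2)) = -638780175 / 662696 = -963.91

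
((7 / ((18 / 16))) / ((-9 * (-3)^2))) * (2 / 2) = -56 / 729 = -0.08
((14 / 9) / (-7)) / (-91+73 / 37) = 37 / 14823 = 0.00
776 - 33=743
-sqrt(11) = -3.32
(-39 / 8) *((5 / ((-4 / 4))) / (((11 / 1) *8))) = 195 / 704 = 0.28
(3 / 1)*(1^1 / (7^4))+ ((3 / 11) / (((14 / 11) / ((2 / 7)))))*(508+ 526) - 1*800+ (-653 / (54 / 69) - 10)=-68331181 / 43218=-1581.08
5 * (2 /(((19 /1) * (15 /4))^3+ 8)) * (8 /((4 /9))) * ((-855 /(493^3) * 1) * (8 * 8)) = -630374400 /2773862588744009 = -0.00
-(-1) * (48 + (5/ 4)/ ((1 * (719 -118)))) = 48.00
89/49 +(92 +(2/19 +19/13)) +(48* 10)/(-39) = 1005462/12103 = 83.08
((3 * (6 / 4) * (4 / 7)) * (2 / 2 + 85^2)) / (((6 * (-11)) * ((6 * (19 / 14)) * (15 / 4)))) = -28904 / 3135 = -9.22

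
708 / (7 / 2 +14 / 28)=177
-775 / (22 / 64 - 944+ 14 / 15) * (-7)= -5.75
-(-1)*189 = 189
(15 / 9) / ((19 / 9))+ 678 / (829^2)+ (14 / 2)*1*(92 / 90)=4669007803 / 587591055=7.95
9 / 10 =0.90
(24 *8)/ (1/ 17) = 3264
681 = 681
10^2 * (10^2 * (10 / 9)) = 100000 / 9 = 11111.11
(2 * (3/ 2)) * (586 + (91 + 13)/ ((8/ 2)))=1836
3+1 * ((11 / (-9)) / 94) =2527 / 846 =2.99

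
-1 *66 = -66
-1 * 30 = -30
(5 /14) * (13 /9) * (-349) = -22685 /126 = -180.04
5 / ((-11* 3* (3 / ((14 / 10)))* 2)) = -7 / 198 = -0.04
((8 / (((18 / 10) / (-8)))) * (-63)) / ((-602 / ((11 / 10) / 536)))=-0.01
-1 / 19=-0.05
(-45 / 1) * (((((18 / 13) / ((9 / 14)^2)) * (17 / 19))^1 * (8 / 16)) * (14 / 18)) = -52.46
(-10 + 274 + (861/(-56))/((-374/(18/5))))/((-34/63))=-124477101/254320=-489.45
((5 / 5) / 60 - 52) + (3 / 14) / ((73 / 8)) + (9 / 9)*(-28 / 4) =-1807709 / 30660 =-58.96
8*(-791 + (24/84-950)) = -97480/7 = -13925.71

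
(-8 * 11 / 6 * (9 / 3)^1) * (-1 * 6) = 264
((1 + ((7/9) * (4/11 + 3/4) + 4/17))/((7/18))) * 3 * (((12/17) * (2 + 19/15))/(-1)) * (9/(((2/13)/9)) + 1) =-62685357/3179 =-19718.58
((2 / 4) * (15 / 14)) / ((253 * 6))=5 / 14168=0.00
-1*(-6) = 6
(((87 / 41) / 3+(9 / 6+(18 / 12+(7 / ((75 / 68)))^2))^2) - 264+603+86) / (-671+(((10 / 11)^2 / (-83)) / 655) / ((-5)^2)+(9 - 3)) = -3923558926183007903 / 1134972435938203125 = -3.46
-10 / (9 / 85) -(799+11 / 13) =-104632 / 117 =-894.29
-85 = -85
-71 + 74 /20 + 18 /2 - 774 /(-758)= -217087 /3790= -57.28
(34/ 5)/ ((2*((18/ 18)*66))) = 17/ 330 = 0.05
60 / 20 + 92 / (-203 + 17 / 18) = 9255 / 3637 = 2.54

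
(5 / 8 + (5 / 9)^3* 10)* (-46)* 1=-313835 / 2916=-107.63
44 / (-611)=-44 / 611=-0.07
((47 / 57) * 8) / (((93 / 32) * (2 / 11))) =66176 / 5301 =12.48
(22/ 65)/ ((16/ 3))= 33/ 520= 0.06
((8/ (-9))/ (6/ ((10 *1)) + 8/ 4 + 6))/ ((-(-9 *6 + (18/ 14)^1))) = -280/ 142803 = -0.00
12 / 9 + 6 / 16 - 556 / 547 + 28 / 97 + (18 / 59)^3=263869969777 / 261532904664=1.01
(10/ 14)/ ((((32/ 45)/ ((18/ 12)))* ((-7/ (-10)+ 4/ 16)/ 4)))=3375/ 532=6.34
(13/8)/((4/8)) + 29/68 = 125/34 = 3.68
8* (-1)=-8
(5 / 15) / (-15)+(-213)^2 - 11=2041109 / 45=45357.98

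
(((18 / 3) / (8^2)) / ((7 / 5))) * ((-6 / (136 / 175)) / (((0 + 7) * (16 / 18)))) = -10125 / 121856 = -0.08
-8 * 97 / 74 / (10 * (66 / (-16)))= 1552 / 6105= 0.25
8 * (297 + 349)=5168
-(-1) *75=75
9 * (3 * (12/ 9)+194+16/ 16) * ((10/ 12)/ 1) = 2985/ 2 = 1492.50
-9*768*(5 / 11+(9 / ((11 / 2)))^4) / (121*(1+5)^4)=-0.34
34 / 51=2 / 3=0.67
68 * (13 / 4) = 221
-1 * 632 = -632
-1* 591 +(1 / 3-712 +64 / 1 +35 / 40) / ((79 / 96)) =-108781 / 79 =-1376.97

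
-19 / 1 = -19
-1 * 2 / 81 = -2 / 81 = -0.02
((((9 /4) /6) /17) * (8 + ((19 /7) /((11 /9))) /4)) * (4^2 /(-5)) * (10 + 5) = -1395 /154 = -9.06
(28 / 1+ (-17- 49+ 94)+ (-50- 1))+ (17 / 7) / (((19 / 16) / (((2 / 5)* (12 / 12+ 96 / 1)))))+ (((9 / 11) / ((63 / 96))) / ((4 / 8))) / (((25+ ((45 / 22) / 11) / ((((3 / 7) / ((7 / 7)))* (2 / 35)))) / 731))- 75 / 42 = 138.49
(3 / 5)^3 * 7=189 / 125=1.51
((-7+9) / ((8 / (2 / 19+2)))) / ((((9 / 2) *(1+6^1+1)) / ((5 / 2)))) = 25 / 684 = 0.04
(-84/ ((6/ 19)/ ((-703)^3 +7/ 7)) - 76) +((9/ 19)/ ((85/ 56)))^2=241041967399378016/ 2608225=92416094240.10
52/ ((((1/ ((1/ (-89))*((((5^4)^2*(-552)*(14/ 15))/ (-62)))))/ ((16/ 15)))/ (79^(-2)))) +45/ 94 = -1571611445935/ 4855735158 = -323.66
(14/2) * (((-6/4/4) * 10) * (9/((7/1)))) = -135/4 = -33.75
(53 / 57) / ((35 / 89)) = 4717 / 1995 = 2.36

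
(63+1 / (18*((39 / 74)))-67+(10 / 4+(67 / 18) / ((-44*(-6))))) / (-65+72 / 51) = 483259 / 22259952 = 0.02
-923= -923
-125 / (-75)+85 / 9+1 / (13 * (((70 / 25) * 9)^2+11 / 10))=41349550 / 3721419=11.11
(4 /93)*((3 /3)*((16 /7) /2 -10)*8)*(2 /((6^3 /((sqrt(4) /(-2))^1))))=16 /567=0.03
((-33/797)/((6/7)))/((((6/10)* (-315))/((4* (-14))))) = -308/21519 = -0.01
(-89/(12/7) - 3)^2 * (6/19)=434281/456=952.37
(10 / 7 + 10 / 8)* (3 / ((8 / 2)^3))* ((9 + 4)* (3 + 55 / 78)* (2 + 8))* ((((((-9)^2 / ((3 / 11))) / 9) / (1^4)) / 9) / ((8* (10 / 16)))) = 79475 / 1792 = 44.35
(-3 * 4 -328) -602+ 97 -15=-860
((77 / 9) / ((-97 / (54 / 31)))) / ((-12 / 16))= 616 / 3007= 0.20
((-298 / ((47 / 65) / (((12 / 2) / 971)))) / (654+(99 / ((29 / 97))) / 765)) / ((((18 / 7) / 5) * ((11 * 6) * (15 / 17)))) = -0.00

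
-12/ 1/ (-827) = 12/ 827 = 0.01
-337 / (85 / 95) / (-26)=6403 / 442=14.49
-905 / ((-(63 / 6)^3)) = 7240 / 9261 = 0.78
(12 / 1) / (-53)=-12 / 53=-0.23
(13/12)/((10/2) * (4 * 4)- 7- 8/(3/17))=13/332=0.04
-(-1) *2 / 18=1 / 9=0.11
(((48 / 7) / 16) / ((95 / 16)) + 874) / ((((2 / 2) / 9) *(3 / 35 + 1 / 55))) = 28772271 / 380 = 75716.50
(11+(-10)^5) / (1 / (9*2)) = -1799802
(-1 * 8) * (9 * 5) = -360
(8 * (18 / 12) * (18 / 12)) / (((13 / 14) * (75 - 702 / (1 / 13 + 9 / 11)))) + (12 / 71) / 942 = -59532866 / 2192648341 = -0.03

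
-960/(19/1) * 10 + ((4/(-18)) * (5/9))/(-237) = -505.26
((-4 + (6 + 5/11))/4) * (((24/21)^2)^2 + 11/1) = 823689/105644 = 7.80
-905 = -905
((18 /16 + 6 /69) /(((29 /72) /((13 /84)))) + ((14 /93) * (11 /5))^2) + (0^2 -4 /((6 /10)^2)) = -14181887053 /1346072700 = -10.54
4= 4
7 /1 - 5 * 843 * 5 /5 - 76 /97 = -408252 /97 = -4208.78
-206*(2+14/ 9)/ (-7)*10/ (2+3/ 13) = 469.05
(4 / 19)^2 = 0.04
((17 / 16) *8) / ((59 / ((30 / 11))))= 0.39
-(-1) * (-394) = -394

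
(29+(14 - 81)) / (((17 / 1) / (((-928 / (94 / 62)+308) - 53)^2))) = -10703425382 / 37553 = -285021.85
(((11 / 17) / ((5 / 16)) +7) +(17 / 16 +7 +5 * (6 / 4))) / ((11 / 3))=100503 / 14960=6.72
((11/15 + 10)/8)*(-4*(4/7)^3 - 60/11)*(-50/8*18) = 2017905/2156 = 935.95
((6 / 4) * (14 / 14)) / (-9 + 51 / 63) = -63 / 344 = -0.18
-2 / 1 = -2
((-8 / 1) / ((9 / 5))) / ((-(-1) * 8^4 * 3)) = -5 / 13824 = -0.00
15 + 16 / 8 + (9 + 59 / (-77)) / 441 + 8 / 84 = 581137 / 33957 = 17.11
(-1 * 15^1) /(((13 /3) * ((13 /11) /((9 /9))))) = -495 /169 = -2.93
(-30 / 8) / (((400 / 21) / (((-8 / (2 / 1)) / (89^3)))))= 63 / 56397520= 0.00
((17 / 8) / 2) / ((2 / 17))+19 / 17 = 5521 / 544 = 10.15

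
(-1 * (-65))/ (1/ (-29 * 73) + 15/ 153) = 7017855/ 10534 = 666.21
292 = 292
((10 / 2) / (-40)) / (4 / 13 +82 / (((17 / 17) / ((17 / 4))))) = -13 / 36276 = -0.00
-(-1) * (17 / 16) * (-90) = -765 / 8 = -95.62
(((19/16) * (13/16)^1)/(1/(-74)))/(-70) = 9139/8960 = 1.02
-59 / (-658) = 0.09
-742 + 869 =127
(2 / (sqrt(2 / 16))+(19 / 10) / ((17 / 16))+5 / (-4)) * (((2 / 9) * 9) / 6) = 61 / 340+4 * sqrt(2) / 3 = 2.07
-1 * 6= -6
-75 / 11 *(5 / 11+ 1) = -1200 / 121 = -9.92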